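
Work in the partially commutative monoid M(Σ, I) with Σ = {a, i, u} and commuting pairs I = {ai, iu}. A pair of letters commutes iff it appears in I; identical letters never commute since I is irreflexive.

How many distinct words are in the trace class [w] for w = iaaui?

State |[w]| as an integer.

10

drop 0:i onto floor
drop 1:a onto floor
drop 2:a onto {1:a}
drop 3:u onto {2:a}
drop 4:i onto {0:i}
ground layer = {0:i, 1:a}
drop-orders for the pieces not yet dropped (sum over which currently-grounded one goes next):
  1 to go: {3} 1  {4} 1
  2 to go: {0,4} 1  {2,3} 1  {3,4} 2
  3 to go: {0,3,4} 3  {1,2,3} 1  {2,3,4} 3
  if 0:i drops first: 4 orders
  if 1:a drops first: 6 orders
heap linearizations: 10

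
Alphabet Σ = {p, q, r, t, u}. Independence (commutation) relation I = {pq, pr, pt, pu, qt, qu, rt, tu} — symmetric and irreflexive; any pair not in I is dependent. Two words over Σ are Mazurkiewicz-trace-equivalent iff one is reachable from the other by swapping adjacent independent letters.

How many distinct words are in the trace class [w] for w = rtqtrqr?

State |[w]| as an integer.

piece 0:r — minimal
piece 1:t — minimal
piece 2:q rests on {0:r}
piece 3:t rests on {1:t}
piece 4:r rests on {2:q}
piece 5:q rests on {4:r}
piece 6:r rests on {5:q}
minimal pieces: {0:r, 1:t}
ways to finish when only these pieces remain (= sum over removing one remaining piece with nothing left below it):
  1 left: {3}→1  {6}→1
  2 left: {1,3}→1  {3,6}→2  {5,6}→1
  3 left: {1,3,6}→3  {3,5,6}→3  {4,5,6}→1
  4 left: {1,3,5,6}→6  {2,4,5,6}→1  {3,4,5,6}→4
  5 left: {0,2,4,5,6}→1  {1,3,4,5,6}→10  {2,3,4,5,6}→5
  placing 0:r first → 15 extensions
  placing 1:t first → 6 extensions
total linear extensions = 21

21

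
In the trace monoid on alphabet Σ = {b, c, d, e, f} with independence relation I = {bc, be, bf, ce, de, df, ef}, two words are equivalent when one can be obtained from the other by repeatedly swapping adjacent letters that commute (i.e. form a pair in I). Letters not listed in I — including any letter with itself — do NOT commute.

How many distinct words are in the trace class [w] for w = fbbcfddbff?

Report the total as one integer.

drop 0:f onto floor
drop 1:b onto floor
drop 2:b onto {1:b}
drop 3:c onto {0:f}
drop 4:f onto {3:c}
drop 5:d onto {2:b, 3:c}
drop 6:d onto {5:d}
drop 7:b onto {6:d}
drop 8:f onto {4:f}
drop 9:f onto {8:f}
ground layer = {0:f, 1:b}
drop-orders for the pieces not yet dropped (sum over which currently-grounded one goes next):
  1 to go: {7} 1  {9} 1
  2 to go: {6,7} 1  {7,9} 2  {8,9} 1
  3 to go: {4,8,9} 1  {5,6,7} 1  {6,7,9} 3  {7,8,9} 3
  4 to go: {2,5,6,7} 1  {4,7,8,9} 4  {5,6,7,9} 4  {6,7,8,9} 6
  5 to go: {1,2,5,6,7} 1  {2,5,6,7,9} 5  {4,6,7,8,9} 10  {5,6,7,8,9} 10
  6 to go: {1,2,5,6,7,9} 6  {2,5,6,7,8,9} 15  {4,5,6,7,8,9} 20
  7 to go: {1,2,5,6,7,8,9} 21  {2,4,5,6,7,8,9} 35  {3,4,5,6,7,8,9} 20
  8 to go: {0,3,4,5,6,7,8,9} 20  {1,2,4,5,6,7,8,9} 56  {2,3,4,5,6,7,8,9} 55
  if 0:f drops first: 111 orders
  if 1:b drops first: 75 orders
heap linearizations: 186

186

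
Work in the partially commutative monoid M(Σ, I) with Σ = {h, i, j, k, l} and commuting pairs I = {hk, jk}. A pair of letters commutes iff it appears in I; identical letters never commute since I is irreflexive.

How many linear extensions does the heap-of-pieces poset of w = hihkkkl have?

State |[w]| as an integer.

4

piece 0:h — minimal
piece 1:i rests on {0:h}
piece 2:h rests on {1:i}
piece 3:k rests on {1:i}
piece 4:k rests on {3:k}
piece 5:k rests on {4:k}
piece 6:l rests on {2:h, 5:k}
minimal pieces: {0:h}
ways to finish when only these pieces remain (= sum over removing one remaining piece with nothing left below it):
  1 left: {6}→1
  2 left: {2,6}→1  {5,6}→1
  3 left: {2,5,6}→2  {4,5,6}→1
  4 left: {2,4,5,6}→3  {3,4,5,6}→1
  5 left: {2,3,4,5,6}→4
  placing 0:h first → 4 extensions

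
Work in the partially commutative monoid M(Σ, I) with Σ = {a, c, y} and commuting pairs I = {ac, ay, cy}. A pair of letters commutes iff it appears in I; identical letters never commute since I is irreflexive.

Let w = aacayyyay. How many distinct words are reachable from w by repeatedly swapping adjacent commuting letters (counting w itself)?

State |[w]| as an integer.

630

#0=a has no predecessor
#1=a depends on [0:a]
#2=c has no predecessor
#3=a depends on [1:a]
#4=y has no predecessor
#5=y depends on [4:y]
#6=y depends on [5:y]
#7=a depends on [3:a]
#8=y depends on [6:y]
sources: [0:a, 2:c, 4:y]
N(rest) = Σ N(rest − s) over sources s of rest; N(one piece) = 1:
  size 1 → [2]=1  [7]=1  [8]=1
  size 2 → [2,7]=2  [2,8]=2  [3,7]=1  [6,8]=1  [7,8]=2
  size 3 → [1,3,7]=1  [2,3,7]=3  [2,6,8]=3  [2,7,8]=6  [3,7,8]=3  [5,6,8]=1  [6,7,8]=3
  size 4 → [0,1,3,7]=1  [1,2,3,7]=4  [1,3,7,8]=4  [2,3,7,8]=12  [2,5,6,8]=4  [2,6,7,8]=12  [3,6,7,8]=6  [4,5,6,8]=1  [5,6,7,8]=4
  size 5 → [0,1,2,3,7]=5  [0,1,3,7,8]=5  [1,2,3,7,8]=20  [1,3,6,7,8]=10  [2,3,6,7,8]=30  [2,4,5,6,8]=5  [2,5,6,7,8]=20  [3,5,6,7,8]=10  [4,5,6,7,8]=5
  size 6 → [0,1,2,3,7,8]=30  [0,1,3,6,7,8]=15  [1,2,3,6,7,8]=60  [1,3,5,6,7,8]=20  [2,3,5,6,7,8]=60  [2,4,5,6,7,8]=30  [3,4,5,6,7,8]=15
  size 7 → [0,1,2,3,6,7,8]=105  [0,1,3,5,6,7,8]=35  [1,2,3,5,6,7,8]=140  [1,3,4,5,6,7,8]=35  [2,3,4,5,6,7,8]=105
  first=0(a) contributes 280
  first=2(c) contributes 70
  first=4(y) contributes 280
|[w]| = 630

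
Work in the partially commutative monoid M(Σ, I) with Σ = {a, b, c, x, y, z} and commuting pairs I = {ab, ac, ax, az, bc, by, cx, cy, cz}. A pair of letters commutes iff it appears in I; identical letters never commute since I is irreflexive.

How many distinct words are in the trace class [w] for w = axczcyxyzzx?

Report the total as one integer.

165

#0=a has no predecessor
#1=x has no predecessor
#2=c has no predecessor
#3=z depends on [1:x]
#4=c depends on [2:c]
#5=y depends on [0:a, 3:z]
#6=x depends on [5:y]
#7=y depends on [6:x]
#8=z depends on [7:y]
#9=z depends on [8:z]
#10=x depends on [9:z]
sources: [0:a, 1:x, 2:c]
N(rest) = Σ N(rest − s) over sources s of rest; N(one piece) = 1:
  size 1 → [4]=1  [10]=1
  size 2 → [2,4]=1  [4,10]=2  [9,10]=1
  size 3 → [2,4,10]=3  [4,9,10]=3  [8,9,10]=1
  size 4 → [2,4,9,10]=6  [4,8,9,10]=4  [7,8,9,10]=1
  size 5 → [2,4,8,9,10]=10  [4,7,8,9,10]=5  [6,7,8,9,10]=1
  size 6 → [2,4,7,8,9,10]=15  [4,6,7,8,9,10]=6  [5,6,7,8,9,10]=1
  size 7 → [0,5,6,7,8,9,10]=1  [2,4,6,7,8,9,10]=21  [3,5,6,7,8,9,10]=1  [4,5,6,7,8,9,10]=7
  size 8 → [0,3,5,6,7,8,9,10]=2  [0,4,5,6,7,8,9,10]=8  [1,3,5,6,7,8,9,10]=1  [2,4,5,6,7,8,9,10]=28  [3,4,5,6,7,8,9,10]=8
  size 9 → [0,1,3,5,6,7,8,9,10]=3  [0,2,4,5,6,7,8,9,10]=36  [0,3,4,5,6,7,8,9,10]=18  [1,3,4,5,6,7,8,9,10]=9  [2,3,4,5,6,7,8,9,10]=36
  first=0(a) contributes 45
  first=1(x) contributes 90
  first=2(c) contributes 30
|[w]| = 165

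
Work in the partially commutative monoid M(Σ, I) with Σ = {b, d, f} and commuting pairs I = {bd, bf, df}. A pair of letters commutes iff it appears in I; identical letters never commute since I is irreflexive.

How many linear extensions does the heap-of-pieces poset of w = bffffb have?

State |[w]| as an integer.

15

#0=b has no predecessor
#1=f has no predecessor
#2=f depends on [1:f]
#3=f depends on [2:f]
#4=f depends on [3:f]
#5=b depends on [0:b]
sources: [0:b, 1:f]
N(rest) = Σ N(rest − s) over sources s of rest; N(one piece) = 1:
  size 1 → [4]=1  [5]=1
  size 2 → [0,5]=1  [3,4]=1  [4,5]=2
  size 3 → [0,4,5]=3  [2,3,4]=1  [3,4,5]=3
  size 4 → [0,3,4,5]=6  [1,2,3,4]=1  [2,3,4,5]=4
  first=0(b) contributes 5
  first=1(f) contributes 10
|[w]| = 15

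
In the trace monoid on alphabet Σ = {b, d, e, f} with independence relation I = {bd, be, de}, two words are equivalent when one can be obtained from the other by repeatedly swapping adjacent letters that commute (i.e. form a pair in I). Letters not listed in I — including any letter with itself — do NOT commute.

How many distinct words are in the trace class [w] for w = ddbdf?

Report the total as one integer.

4

#0=d has no predecessor
#1=d depends on [0:d]
#2=b has no predecessor
#3=d depends on [1:d]
#4=f depends on [2:b, 3:d]
sources: [0:d, 2:b]
N(rest) = Σ N(rest − s) over sources s of rest; N(one piece) = 1:
  size 1 → [4]=1
  size 2 → [2,4]=1  [3,4]=1
  size 3 → [1,3,4]=1  [2,3,4]=2
  first=0(d) contributes 3
  first=2(b) contributes 1
|[w]| = 4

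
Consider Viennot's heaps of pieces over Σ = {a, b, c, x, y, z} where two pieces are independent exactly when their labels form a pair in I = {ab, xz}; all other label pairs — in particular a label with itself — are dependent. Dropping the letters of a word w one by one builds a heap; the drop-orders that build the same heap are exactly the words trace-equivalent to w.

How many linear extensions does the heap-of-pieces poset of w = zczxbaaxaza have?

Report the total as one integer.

6

piece 0:z — minimal
piece 1:c rests on {0:z}
piece 2:z rests on {1:c}
piece 3:x rests on {1:c}
piece 4:b rests on {2:z, 3:x}
piece 5:a rests on {2:z, 3:x}
piece 6:a rests on {5:a}
piece 7:x rests on {4:b, 6:a}
piece 8:a rests on {7:x}
piece 9:z rests on {8:a}
piece 10:a rests on {9:z}
minimal pieces: {0:z}
ways to finish when only these pieces remain (= sum over removing one remaining piece with nothing left below it):
  1 left: {10}→1
  2 left: {9,10}→1
  3 left: {8,9,10}→1
  4 left: {7,8,9,10}→1
  5 left: {4,7,8,9,10}→1  {6,7,8,9,10}→1
  6 left: {4,6,7,8,9,10}→2  {5,6,7,8,9,10}→1
  7 left: {4,5,6,7,8,9,10}→3
  8 left: {2,4,5,6,7,8,9,10}→3  {3,4,5,6,7,8,9,10}→3
  9 left: {2,3,4,5,6,7,8,9,10}→6
  placing 0:z first → 6 extensions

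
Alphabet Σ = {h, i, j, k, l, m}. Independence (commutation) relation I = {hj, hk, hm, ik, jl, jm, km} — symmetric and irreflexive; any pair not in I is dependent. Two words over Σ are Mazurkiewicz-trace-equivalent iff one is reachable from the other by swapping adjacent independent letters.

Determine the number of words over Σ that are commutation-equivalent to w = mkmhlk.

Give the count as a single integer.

12

piece 0:m — minimal
piece 1:k — minimal
piece 2:m rests on {0:m}
piece 3:h — minimal
piece 4:l rests on {1:k, 2:m, 3:h}
piece 5:k rests on {4:l}
minimal pieces: {0:m, 1:k, 3:h}
ways to finish when only these pieces remain (= sum over removing one remaining piece with nothing left below it):
  1 left: {5}→1
  2 left: {4,5}→1
  3 left: {1,4,5}→1  {2,4,5}→1  {3,4,5}→1
  4 left: {0,2,4,5}→1  {1,2,4,5}→2  {1,3,4,5}→2  {2,3,4,5}→2
  placing 0:m first → 6 extensions
  placing 1:k first → 3 extensions
  placing 3:h first → 3 extensions
total linear extensions = 12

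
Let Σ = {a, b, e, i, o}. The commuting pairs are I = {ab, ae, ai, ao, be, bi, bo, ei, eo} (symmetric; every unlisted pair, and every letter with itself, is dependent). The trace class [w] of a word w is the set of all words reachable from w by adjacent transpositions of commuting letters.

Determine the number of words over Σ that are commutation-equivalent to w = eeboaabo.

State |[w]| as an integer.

drop 0:e onto floor
drop 1:e onto {0:e}
drop 2:b onto floor
drop 3:o onto floor
drop 4:a onto floor
drop 5:a onto {4:a}
drop 6:b onto {2:b}
drop 7:o onto {3:o}
ground layer = {0:e, 2:b, 3:o, 4:a}
drop-orders for the pieces not yet dropped (sum over which currently-grounded one goes next):
  1 to go: {1} 1  {5} 1  {6} 1  {7} 1
  2 to go: {0,1} 1  {1,5} 2  {1,6} 2  {1,7} 2  {2,6} 1  {3,7} 1  {4,5} 1  {5,6} 2  {5,7} 2  {6,7} 2
  3 to go: {0,1,5} 3  {0,1,6} 3  {0,1,7} 3  {1,2,6} 3  {1,3,7} 3  {1,4,5} 3  {1,5,6} 6  {1,5,7} 6  {1,6,7} 6  {2,5,6} 3  {2,6,7} 3  {3,5,7} 3  {3,6,7} 3  {4,5,6} 3  {4,5,7} 3  {5,6,7} 6
  4 to go: {0,1,2,6} 6  {0,1,3,7} 6  {0,1,4,5} 6  {0,1,5,6} 12  {0,1,5,7} 12  {0,1,6,7} 12  {1,2,5,6} 12  {1,2,6,7} 12  {1,3,5,7} 12  {1,3,6,7} 12  {1,4,5,6} 12  {1,4,5,7} 12  {1,5,6,7} 24  {2,3,6,7} 6  {2,4,5,6} 6  {2,5,6,7} 12  {3,4,5,7} 6  {3,5,6,7} 12  {4,5,6,7} 12
  5 to go: {0,1,2,5,6} 30  {0,1,2,6,7} 30  {0,1,3,5,7} 30  {0,1,3,6,7} 30  {0,1,4,5,6} 30  {0,1,4,5,7} 30  {0,1,5,6,7} 60  {1,2,3,6,7} 30  {1,2,4,5,6} 30  {1,2,5,6,7} 60  {1,3,4,5,7} 30  {1,3,5,6,7} 60  {1,4,5,6,7} 60  {2,3,5,6,7} 30  {2,4,5,6,7} 30  {3,4,5,6,7} 30
  6 to go: {0,1,2,3,6,7} 90  {0,1,2,4,5,6} 90  {0,1,2,5,6,7} 180  {0,1,3,4,5,7} 90  {0,1,3,5,6,7} 180  {0,1,4,5,6,7} 180  {1,2,3,5,6,7} 180  {1,2,4,5,6,7} 180  {1,3,4,5,6,7} 180  {2,3,4,5,6,7} 90
  if 0:e drops first: 630 orders
  if 2:b drops first: 630 orders
  if 3:o drops first: 630 orders
  if 4:a drops first: 630 orders
heap linearizations: 2520

2520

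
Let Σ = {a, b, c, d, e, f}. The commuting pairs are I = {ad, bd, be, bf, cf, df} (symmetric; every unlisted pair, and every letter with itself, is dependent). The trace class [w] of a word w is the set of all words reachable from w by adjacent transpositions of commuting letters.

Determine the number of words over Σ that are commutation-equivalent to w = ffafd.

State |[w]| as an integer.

5

drop 0:f onto floor
drop 1:f onto {0:f}
drop 2:a onto {1:f}
drop 3:f onto {2:a}
drop 4:d onto floor
ground layer = {0:f, 4:d}
drop-orders for the pieces not yet dropped (sum over which currently-grounded one goes next):
  1 to go: {3} 1  {4} 1
  2 to go: {2,3} 1  {3,4} 2
  3 to go: {1,2,3} 1  {2,3,4} 3
  if 0:f drops first: 4 orders
  if 4:d drops first: 1 orders
heap linearizations: 5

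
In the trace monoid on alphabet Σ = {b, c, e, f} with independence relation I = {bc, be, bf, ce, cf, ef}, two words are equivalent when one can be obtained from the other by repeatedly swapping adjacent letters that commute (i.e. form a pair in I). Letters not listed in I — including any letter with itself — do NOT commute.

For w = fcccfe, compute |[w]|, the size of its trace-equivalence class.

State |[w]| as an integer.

#0=f has no predecessor
#1=c has no predecessor
#2=c depends on [1:c]
#3=c depends on [2:c]
#4=f depends on [0:f]
#5=e has no predecessor
sources: [0:f, 1:c, 5:e]
N(rest) = Σ N(rest − s) over sources s of rest; N(one piece) = 1:
  size 1 → [3]=1  [4]=1  [5]=1
  size 2 → [0,4]=1  [2,3]=1  [3,4]=2  [3,5]=2  [4,5]=2
  size 3 → [0,3,4]=3  [0,4,5]=3  [1,2,3]=1  [2,3,4]=3  [2,3,5]=3  [3,4,5]=6
  size 4 → [0,2,3,4]=6  [0,3,4,5]=12  [1,2,3,4]=4  [1,2,3,5]=4  [2,3,4,5]=12
  first=0(f) contributes 20
  first=1(c) contributes 30
  first=5(e) contributes 10
|[w]| = 60

60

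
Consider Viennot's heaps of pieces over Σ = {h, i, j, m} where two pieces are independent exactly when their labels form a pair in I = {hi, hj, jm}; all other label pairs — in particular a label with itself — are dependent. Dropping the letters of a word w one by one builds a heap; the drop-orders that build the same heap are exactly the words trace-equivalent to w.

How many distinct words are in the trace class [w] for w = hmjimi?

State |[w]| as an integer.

drop 0:h onto floor
drop 1:m onto {0:h}
drop 2:j onto floor
drop 3:i onto {1:m, 2:j}
drop 4:m onto {3:i}
drop 5:i onto {4:m}
ground layer = {0:h, 2:j}
drop-orders for the pieces not yet dropped (sum over which currently-grounded one goes next):
  1 to go: {5} 1
  2 to go: {4,5} 1
  3 to go: {3,4,5} 1
  4 to go: {1,3,4,5} 1  {2,3,4,5} 1
  if 0:h drops first: 2 orders
  if 2:j drops first: 1 orders
heap linearizations: 3

3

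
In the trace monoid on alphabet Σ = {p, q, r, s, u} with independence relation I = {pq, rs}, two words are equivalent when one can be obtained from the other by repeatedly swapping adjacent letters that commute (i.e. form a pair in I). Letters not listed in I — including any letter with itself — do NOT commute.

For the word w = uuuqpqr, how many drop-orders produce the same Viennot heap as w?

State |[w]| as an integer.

3

0(u) covers ∅
1(u) covers 0:u
2(u) covers 1:u
3(q) covers 2:u
4(p) covers 2:u
5(q) covers 3:q
6(r) covers 4:p, 5:q
floor of heap: 0:u
completions by unplaced set U, small U first (add the entries for U minus each lowest piece of U):
  |U|=1: {6}:1
  |U|=2: {4,6}:1  {5,6}:1
  |U|=3: {3,5,6}:1  {4,5,6}:2
  |U|=4: {3,4,5,6}:3
  |U|=5: {2,3,4,5,6}:3
  start at 0(u): 3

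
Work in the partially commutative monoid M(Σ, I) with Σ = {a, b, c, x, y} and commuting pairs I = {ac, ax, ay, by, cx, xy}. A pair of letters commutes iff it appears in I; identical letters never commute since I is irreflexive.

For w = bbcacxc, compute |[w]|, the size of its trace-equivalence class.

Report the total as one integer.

0(b) covers ∅
1(b) covers 0:b
2(c) covers 1:b
3(a) covers 1:b
4(c) covers 2:c
5(x) covers 1:b
6(c) covers 4:c
floor of heap: 0:b
completions by unplaced set U, small U first (add the entries for U minus each lowest piece of U):
  |U|=1: {3}:1  {5}:1  {6}:1
  |U|=2: {3,5}:2  {3,6}:2  {4,6}:1  {5,6}:2
  |U|=3: {2,4,6}:1  {3,4,6}:3  {3,5,6}:6  {4,5,6}:3
  |U|=4: {2,3,4,6}:4  {2,4,5,6}:4  {3,4,5,6}:12
  |U|=5: {2,3,4,5,6}:20
  start at 0(b): 20

20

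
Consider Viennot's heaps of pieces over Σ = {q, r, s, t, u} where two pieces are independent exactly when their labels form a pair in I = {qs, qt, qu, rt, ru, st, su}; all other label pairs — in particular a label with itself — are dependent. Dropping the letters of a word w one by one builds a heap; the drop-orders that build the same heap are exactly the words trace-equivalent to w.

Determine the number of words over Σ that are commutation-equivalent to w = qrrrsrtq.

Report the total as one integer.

8

drop 0:q onto floor
drop 1:r onto {0:q}
drop 2:r onto {1:r}
drop 3:r onto {2:r}
drop 4:s onto {3:r}
drop 5:r onto {4:s}
drop 6:t onto floor
drop 7:q onto {5:r}
ground layer = {0:q, 6:t}
drop-orders for the pieces not yet dropped (sum over which currently-grounded one goes next):
  1 to go: {6} 1  {7} 1
  2 to go: {5,7} 1  {6,7} 2
  3 to go: {4,5,7} 1  {5,6,7} 3
  4 to go: {3,4,5,7} 1  {4,5,6,7} 4
  5 to go: {2,3,4,5,7} 1  {3,4,5,6,7} 5
  6 to go: {1,2,3,4,5,7} 1  {2,3,4,5,6,7} 6
  if 0:q drops first: 7 orders
  if 6:t drops first: 1 orders
heap linearizations: 8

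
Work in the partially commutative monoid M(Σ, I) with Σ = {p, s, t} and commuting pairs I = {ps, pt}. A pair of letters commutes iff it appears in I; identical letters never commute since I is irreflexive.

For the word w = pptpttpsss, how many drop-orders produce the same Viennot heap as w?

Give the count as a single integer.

piece 0:p — minimal
piece 1:p rests on {0:p}
piece 2:t — minimal
piece 3:p rests on {1:p}
piece 4:t rests on {2:t}
piece 5:t rests on {4:t}
piece 6:p rests on {3:p}
piece 7:s rests on {5:t}
piece 8:s rests on {7:s}
piece 9:s rests on {8:s}
minimal pieces: {0:p, 2:t}
ways to finish when only these pieces remain (= sum over removing one remaining piece with nothing left below it):
  1 left: {6}→1  {9}→1
  2 left: {3,6}→1  {6,9}→2  {8,9}→1
  3 left: {1,3,6}→1  {3,6,9}→3  {6,8,9}→3  {7,8,9}→1
  4 left: {0,1,3,6}→1  {1,3,6,9}→4  {3,6,8,9}→6  {5,7,8,9}→1  {6,7,8,9}→4
  5 left: {0,1,3,6,9}→5  {1,3,6,8,9}→10  {3,6,7,8,9}→10  {4,5,7,8,9}→1  {5,6,7,8,9}→5
  6 left: {0,1,3,6,8,9}→15  {1,3,6,7,8,9}→20  {2,4,5,7,8,9}→1  {3,5,6,7,8,9}→15  {4,5,6,7,8,9}→6
  7 left: {0,1,3,6,7,8,9}→35  {1,3,5,6,7,8,9}→35  {2,4,5,6,7,8,9}→7  {3,4,5,6,7,8,9}→21
  8 left: {0,1,3,5,6,7,8,9}→70  {1,3,4,5,6,7,8,9}→56  {2,3,4,5,6,7,8,9}→28
  placing 0:p first → 84 extensions
  placing 2:t first → 126 extensions
total linear extensions = 210

210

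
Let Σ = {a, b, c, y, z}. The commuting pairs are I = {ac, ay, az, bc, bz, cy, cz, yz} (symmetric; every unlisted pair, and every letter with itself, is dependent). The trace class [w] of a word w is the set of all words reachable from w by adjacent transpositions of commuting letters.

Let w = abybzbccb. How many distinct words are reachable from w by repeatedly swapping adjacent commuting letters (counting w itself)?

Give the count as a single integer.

252

0(a) covers ∅
1(b) covers 0:a
2(y) covers 1:b
3(b) covers 2:y
4(z) covers ∅
5(b) covers 3:b
6(c) covers ∅
7(c) covers 6:c
8(b) covers 5:b
floor of heap: 0:a, 4:z, 6:c
completions by unplaced set U, small U first (add the entries for U minus each lowest piece of U):
  |U|=1: {4}:1  {7}:1  {8}:1
  |U|=2: {4,7}:2  {4,8}:2  {5,8}:1  {6,7}:1  {7,8}:2
  |U|=3: {3,5,8}:1  {4,5,8}:3  {4,6,7}:3  {4,7,8}:6  {5,7,8}:3  {6,7,8}:3
  |U|=4: {2,3,5,8}:1  {3,4,5,8}:4  {3,5,7,8}:4  {4,5,7,8}:12  {4,6,7,8}:12  {5,6,7,8}:6
  |U|=5: {1,2,3,5,8}:1  {2,3,4,5,8}:5  {2,3,5,7,8}:5  {3,4,5,7,8}:20  {3,5,6,7,8}:10  {4,5,6,7,8}:30
  |U|=6: {0,1,2,3,5,8}:1  {1,2,3,4,5,8}:6  {1,2,3,5,7,8}:6  {2,3,4,5,7,8}:30  {2,3,5,6,7,8}:15  {3,4,5,6,7,8}:60
  |U|=7: {0,1,2,3,4,5,8}:7  {0,1,2,3,5,7,8}:7  {1,2,3,4,5,7,8}:42  {1,2,3,5,6,7,8}:21  {2,3,4,5,6,7,8}:105
  start at 0(a): 168
  start at 4(z): 28
  start at 6(c): 56
sum over floor = 252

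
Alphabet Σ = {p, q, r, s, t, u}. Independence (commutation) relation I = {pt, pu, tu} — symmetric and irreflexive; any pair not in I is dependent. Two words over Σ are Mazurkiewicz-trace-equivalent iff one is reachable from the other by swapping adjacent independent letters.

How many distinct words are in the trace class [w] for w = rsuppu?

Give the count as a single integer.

drop 0:r onto floor
drop 1:s onto {0:r}
drop 2:u onto {1:s}
drop 3:p onto {1:s}
drop 4:p onto {3:p}
drop 5:u onto {2:u}
ground layer = {0:r}
drop-orders for the pieces not yet dropped (sum over which currently-grounded one goes next):
  1 to go: {4} 1  {5} 1
  2 to go: {2,5} 1  {3,4} 1  {4,5} 2
  3 to go: {2,4,5} 3  {3,4,5} 3
  4 to go: {2,3,4,5} 6
  if 0:r drops first: 6 orders

6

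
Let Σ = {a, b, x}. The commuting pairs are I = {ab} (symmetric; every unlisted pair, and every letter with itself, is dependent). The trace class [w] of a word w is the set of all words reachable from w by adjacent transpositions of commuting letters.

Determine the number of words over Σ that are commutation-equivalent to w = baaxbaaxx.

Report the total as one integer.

9

0(b) covers ∅
1(a) covers ∅
2(a) covers 1:a
3(x) covers 0:b, 2:a
4(b) covers 3:x
5(a) covers 3:x
6(a) covers 5:a
7(x) covers 4:b, 6:a
8(x) covers 7:x
floor of heap: 0:b, 1:a
completions by unplaced set U, small U first (add the entries for U minus each lowest piece of U):
  |U|=1: {8}:1
  |U|=2: {7,8}:1
  |U|=3: {4,7,8}:1  {6,7,8}:1
  |U|=4: {4,6,7,8}:2  {5,6,7,8}:1
  |U|=5: {4,5,6,7,8}:3
  |U|=6: {3,4,5,6,7,8}:3
  |U|=7: {0,3,4,5,6,7,8}:3  {2,3,4,5,6,7,8}:3
  start at 0(b): 3
  start at 1(a): 6
sum over floor = 9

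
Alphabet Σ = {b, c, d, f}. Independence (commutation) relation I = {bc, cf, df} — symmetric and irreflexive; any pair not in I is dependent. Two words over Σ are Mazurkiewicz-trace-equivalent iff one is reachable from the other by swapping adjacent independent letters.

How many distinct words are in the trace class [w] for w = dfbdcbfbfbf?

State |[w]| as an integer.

14

drop 0:d onto floor
drop 1:f onto floor
drop 2:b onto {0:d, 1:f}
drop 3:d onto {2:b}
drop 4:c onto {3:d}
drop 5:b onto {3:d}
drop 6:f onto {5:b}
drop 7:b onto {6:f}
drop 8:f onto {7:b}
drop 9:b onto {8:f}
drop 10:f onto {9:b}
ground layer = {0:d, 1:f}
drop-orders for the pieces not yet dropped (sum over which currently-grounded one goes next):
  1 to go: {4} 1  {10} 1
  2 to go: {4,10} 2  {9,10} 1
  3 to go: {4,9,10} 3  {8,9,10} 1
  4 to go: {4,8,9,10} 4  {7,8,9,10} 1
  5 to go: {4,7,8,9,10} 5  {6,7,8,9,10} 1
  6 to go: {4,6,7,8,9,10} 6  {5,6,7,8,9,10} 1
  7 to go: {4,5,6,7,8,9,10} 7
  8 to go: {3,4,5,6,7,8,9,10} 7
  9 to go: {2,3,4,5,6,7,8,9,10} 7
  if 0:d drops first: 7 orders
  if 1:f drops first: 7 orders
heap linearizations: 14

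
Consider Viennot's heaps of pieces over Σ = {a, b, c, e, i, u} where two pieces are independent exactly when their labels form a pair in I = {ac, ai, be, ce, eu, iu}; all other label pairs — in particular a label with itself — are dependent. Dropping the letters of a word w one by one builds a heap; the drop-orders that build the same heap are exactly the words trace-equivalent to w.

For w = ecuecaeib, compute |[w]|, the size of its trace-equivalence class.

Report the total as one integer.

22

0(e) covers ∅
1(c) covers ∅
2(u) covers 1:c
3(e) covers 0:e
4(c) covers 2:u
5(a) covers 2:u, 3:e
6(e) covers 5:a
7(i) covers 4:c, 6:e
8(b) covers 7:i
floor of heap: 0:e, 1:c
completions by unplaced set U, small U first (add the entries for U minus each lowest piece of U):
  |U|=1: {8}:1
  |U|=2: {7,8}:1
  |U|=3: {4,7,8}:1  {6,7,8}:1
  |U|=4: {4,6,7,8}:2  {5,6,7,8}:1
  |U|=5: {3,5,6,7,8}:1  {4,5,6,7,8}:3
  |U|=6: {0,3,5,6,7,8}:1  {2,4,5,6,7,8}:3  {3,4,5,6,7,8}:4
  |U|=7: {0,3,4,5,6,7,8}:5  {1,2,4,5,6,7,8}:3  {2,3,4,5,6,7,8}:7
  start at 0(e): 10
  start at 1(c): 12
sum over floor = 22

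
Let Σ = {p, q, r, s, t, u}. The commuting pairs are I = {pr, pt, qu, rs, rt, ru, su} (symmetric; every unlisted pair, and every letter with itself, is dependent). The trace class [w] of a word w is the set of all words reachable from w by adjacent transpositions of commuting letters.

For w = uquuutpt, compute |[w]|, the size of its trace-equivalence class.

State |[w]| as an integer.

piece 0:u — minimal
piece 1:q — minimal
piece 2:u rests on {0:u}
piece 3:u rests on {2:u}
piece 4:u rests on {3:u}
piece 5:t rests on {1:q, 4:u}
piece 6:p rests on {1:q, 4:u}
piece 7:t rests on {5:t}
minimal pieces: {0:u, 1:q}
ways to finish when only these pieces remain (= sum over removing one remaining piece with nothing left below it):
  1 left: {6}→1  {7}→1
  2 left: {5,7}→1  {6,7}→2
  3 left: {5,6,7}→3
  4 left: {1,5,6,7}→3  {4,5,6,7}→3
  5 left: {1,4,5,6,7}→6  {3,4,5,6,7}→3
  6 left: {1,3,4,5,6,7}→9  {2,3,4,5,6,7}→3
  placing 0:u first → 12 extensions
  placing 1:q first → 3 extensions
total linear extensions = 15

15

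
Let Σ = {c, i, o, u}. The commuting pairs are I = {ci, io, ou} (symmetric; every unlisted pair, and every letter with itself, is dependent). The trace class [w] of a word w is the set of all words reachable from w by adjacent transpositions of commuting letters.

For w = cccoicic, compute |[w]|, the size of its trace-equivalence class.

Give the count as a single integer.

drop 0:c onto floor
drop 1:c onto {0:c}
drop 2:c onto {1:c}
drop 3:o onto {2:c}
drop 4:i onto floor
drop 5:c onto {3:o}
drop 6:i onto {4:i}
drop 7:c onto {5:c}
ground layer = {0:c, 4:i}
drop-orders for the pieces not yet dropped (sum over which currently-grounded one goes next):
  1 to go: {6} 1  {7} 1
  2 to go: {4,6} 1  {5,7} 1  {6,7} 2
  3 to go: {3,5,7} 1  {4,6,7} 3  {5,6,7} 3
  4 to go: {2,3,5,7} 1  {3,5,6,7} 4  {4,5,6,7} 6
  5 to go: {1,2,3,5,7} 1  {2,3,5,6,7} 5  {3,4,5,6,7} 10
  6 to go: {0,1,2,3,5,7} 1  {1,2,3,5,6,7} 6  {2,3,4,5,6,7} 15
  if 0:c drops first: 21 orders
  if 4:i drops first: 7 orders
heap linearizations: 28

28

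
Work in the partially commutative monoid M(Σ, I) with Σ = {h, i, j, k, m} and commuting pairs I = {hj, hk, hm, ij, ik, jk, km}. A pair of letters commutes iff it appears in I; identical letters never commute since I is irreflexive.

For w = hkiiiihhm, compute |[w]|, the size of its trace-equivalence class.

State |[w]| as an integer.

#0=h has no predecessor
#1=k has no predecessor
#2=i depends on [0:h]
#3=i depends on [2:i]
#4=i depends on [3:i]
#5=i depends on [4:i]
#6=h depends on [5:i]
#7=h depends on [6:h]
#8=m depends on [5:i]
sources: [0:h, 1:k]
N(rest) = Σ N(rest − s) over sources s of rest; N(one piece) = 1:
  size 1 → [1]=1  [7]=1  [8]=1
  size 2 → [1,7]=2  [1,8]=2  [6,7]=1  [7,8]=2
  size 3 → [1,6,7]=3  [1,7,8]=6  [6,7,8]=3
  size 4 → [1,6,7,8]=12  [5,6,7,8]=3
  size 5 → [1,5,6,7,8]=15  [4,5,6,7,8]=3
  size 6 → [1,4,5,6,7,8]=18  [3,4,5,6,7,8]=3
  size 7 → [1,3,4,5,6,7,8]=21  [2,3,4,5,6,7,8]=3
  first=0(h) contributes 24
  first=1(k) contributes 3
|[w]| = 27

27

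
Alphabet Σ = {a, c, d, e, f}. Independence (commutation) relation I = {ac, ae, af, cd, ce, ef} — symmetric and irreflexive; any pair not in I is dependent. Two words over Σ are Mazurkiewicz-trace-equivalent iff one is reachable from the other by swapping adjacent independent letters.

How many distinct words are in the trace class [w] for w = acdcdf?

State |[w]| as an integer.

piece 0:a — minimal
piece 1:c — minimal
piece 2:d rests on {0:a}
piece 3:c rests on {1:c}
piece 4:d rests on {2:d}
piece 5:f rests on {3:c, 4:d}
minimal pieces: {0:a, 1:c}
ways to finish when only these pieces remain (= sum over removing one remaining piece with nothing left below it):
  1 left: {5}→1
  2 left: {3,5}→1  {4,5}→1
  3 left: {1,3,5}→1  {2,4,5}→1  {3,4,5}→2
  4 left: {0,2,4,5}→1  {1,3,4,5}→3  {2,3,4,5}→3
  placing 0:a first → 6 extensions
  placing 1:c first → 4 extensions
total linear extensions = 10

10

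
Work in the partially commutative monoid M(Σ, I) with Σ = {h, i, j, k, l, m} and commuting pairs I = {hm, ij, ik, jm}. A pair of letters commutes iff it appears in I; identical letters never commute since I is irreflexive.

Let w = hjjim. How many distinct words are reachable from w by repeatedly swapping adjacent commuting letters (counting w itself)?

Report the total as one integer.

drop 0:h onto floor
drop 1:j onto {0:h}
drop 2:j onto {1:j}
drop 3:i onto {0:h}
drop 4:m onto {3:i}
ground layer = {0:h}
drop-orders for the pieces not yet dropped (sum over which currently-grounded one goes next):
  1 to go: {2} 1  {4} 1
  2 to go: {1,2} 1  {2,4} 2  {3,4} 1
  3 to go: {1,2,4} 3  {2,3,4} 3
  if 0:h drops first: 6 orders

6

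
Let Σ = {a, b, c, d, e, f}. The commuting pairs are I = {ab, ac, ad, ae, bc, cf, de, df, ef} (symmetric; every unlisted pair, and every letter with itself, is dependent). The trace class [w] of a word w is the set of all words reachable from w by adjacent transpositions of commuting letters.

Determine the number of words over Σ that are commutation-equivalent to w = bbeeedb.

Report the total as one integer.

4

drop 0:b onto floor
drop 1:b onto {0:b}
drop 2:e onto {1:b}
drop 3:e onto {2:e}
drop 4:e onto {3:e}
drop 5:d onto {1:b}
drop 6:b onto {4:e, 5:d}
ground layer = {0:b}
drop-orders for the pieces not yet dropped (sum over which currently-grounded one goes next):
  1 to go: {6} 1
  2 to go: {4,6} 1  {5,6} 1
  3 to go: {3,4,6} 1  {4,5,6} 2
  4 to go: {2,3,4,6} 1  {3,4,5,6} 3
  5 to go: {2,3,4,5,6} 4
  if 0:b drops first: 4 orders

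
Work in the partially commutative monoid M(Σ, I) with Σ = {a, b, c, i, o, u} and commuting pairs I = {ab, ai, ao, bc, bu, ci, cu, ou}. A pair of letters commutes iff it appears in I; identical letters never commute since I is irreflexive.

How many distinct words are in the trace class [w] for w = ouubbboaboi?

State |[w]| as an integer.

piece 0:o — minimal
piece 1:u — minimal
piece 2:u rests on {1:u}
piece 3:b rests on {0:o}
piece 4:b rests on {3:b}
piece 5:b rests on {4:b}
piece 6:o rests on {5:b}
piece 7:a rests on {2:u}
piece 8:b rests on {6:o}
piece 9:o rests on {8:b}
piece 10:i rests on {2:u, 9:o}
minimal pieces: {0:o, 1:u}
ways to finish when only these pieces remain (= sum over removing one remaining piece with nothing left below it):
  1 left: {7}→1  {10}→1
  2 left: {7,10}→2  {9,10}→1
  3 left: {2,7,10}→2  {7,9,10}→3  {8,9,10}→1
  4 left: {1,2,7,10}→2  {2,7,9,10}→5  {6,8,9,10}→1  {7,8,9,10}→4
  5 left: {1,2,7,9,10}→7  {2,7,8,9,10}→9  {5,6,8,9,10}→1  {6,7,8,9,10}→5
  6 left: {1,2,7,8,9,10}→16  {2,6,7,8,9,10}→14  {4,5,6,8,9,10}→1  {5,6,7,8,9,10}→6
  7 left: {1,2,6,7,8,9,10}→30  {2,5,6,7,8,9,10}→20  {3,4,5,6,8,9,10}→1  {4,5,6,7,8,9,10}→7
  8 left: {0,3,4,5,6,8,9,10}→1  {1,2,5,6,7,8,9,10}→50  {2,4,5,6,7,8,9,10}→27  {3,4,5,6,7,8,9,10}→8
  9 left: {0,3,4,5,6,7,8,9,10}→9  {1,2,4,5,6,7,8,9,10}→77  {2,3,4,5,6,7,8,9,10}→35
  placing 0:o first → 112 extensions
  placing 1:u first → 44 extensions
total linear extensions = 156

156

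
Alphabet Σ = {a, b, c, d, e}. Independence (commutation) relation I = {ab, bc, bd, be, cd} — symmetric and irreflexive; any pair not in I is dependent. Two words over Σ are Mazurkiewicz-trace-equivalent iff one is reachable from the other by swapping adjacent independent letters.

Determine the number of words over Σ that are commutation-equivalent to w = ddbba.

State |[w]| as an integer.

10

piece 0:d — minimal
piece 1:d rests on {0:d}
piece 2:b — minimal
piece 3:b rests on {2:b}
piece 4:a rests on {1:d}
minimal pieces: {0:d, 2:b}
ways to finish when only these pieces remain (= sum over removing one remaining piece with nothing left below it):
  1 left: {3}→1  {4}→1
  2 left: {1,4}→1  {2,3}→1  {3,4}→2
  3 left: {0,1,4}→1  {1,3,4}→3  {2,3,4}→3
  placing 0:d first → 6 extensions
  placing 2:b first → 4 extensions
total linear extensions = 10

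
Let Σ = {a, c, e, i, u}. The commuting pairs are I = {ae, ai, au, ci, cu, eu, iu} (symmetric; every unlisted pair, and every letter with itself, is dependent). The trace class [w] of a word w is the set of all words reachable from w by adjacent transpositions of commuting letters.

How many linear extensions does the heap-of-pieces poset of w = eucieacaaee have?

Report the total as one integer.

330

0(e) covers ∅
1(u) covers ∅
2(c) covers 0:e
3(i) covers 0:e
4(e) covers 2:c, 3:i
5(a) covers 2:c
6(c) covers 4:e, 5:a
7(a) covers 6:c
8(a) covers 7:a
9(e) covers 6:c
10(e) covers 9:e
floor of heap: 0:e, 1:u
completions by unplaced set U, small U first (add the entries for U minus each lowest piece of U):
  |U|=1: {1}:1  {8}:1  {10}:1
  |U|=2: {1,8}:2  {1,10}:2  {7,8}:1  {8,10}:2  {9,10}:1
  |U|=3: {1,7,8}:3  {1,8,10}:6  {1,9,10}:3  {7,8,10}:3  {8,9,10}:3
  |U|=4: {1,7,8,10}:12  {1,8,9,10}:12  {7,8,9,10}:6
  |U|=5: {1,7,8,9,10}:30  {6,7,8,9,10}:6
  |U|=6: {1,6,7,8,9,10}:36  {4,6,7,8,9,10}:6  {5,6,7,8,9,10}:6
  |U|=7: {1,4,6,7,8,9,10}:42  {1,5,6,7,8,9,10}:42  {3,4,6,7,8,9,10}:6  {4,5,6,7,8,9,10}:12
  |U|=8: {1,3,4,6,7,8,9,10}:48  {1,4,5,6,7,8,9,10}:96  {2,4,5,6,7,8,9,10}:12  {3,4,5,6,7,8,9,10}:18
  |U|=9: {1,2,4,5,6,7,8,9,10}:108  {1,3,4,5,6,7,8,9,10}:162  {2,3,4,5,6,7,8,9,10}:30
  start at 0(e): 300
  start at 1(u): 30
sum over floor = 330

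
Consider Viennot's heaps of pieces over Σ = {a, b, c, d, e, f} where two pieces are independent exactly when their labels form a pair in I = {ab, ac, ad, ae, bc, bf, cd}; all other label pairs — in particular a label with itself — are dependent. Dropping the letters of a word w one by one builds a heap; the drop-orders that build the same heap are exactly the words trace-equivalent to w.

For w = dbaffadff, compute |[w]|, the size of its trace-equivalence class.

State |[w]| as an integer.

#0=d has no predecessor
#1=b depends on [0:d]
#2=a has no predecessor
#3=f depends on [0:d, 2:a]
#4=f depends on [3:f]
#5=a depends on [4:f]
#6=d depends on [1:b, 4:f]
#7=f depends on [5:a, 6:d]
#8=f depends on [7:f]
sources: [0:d, 2:a]
N(rest) = Σ N(rest − s) over sources s of rest; N(one piece) = 1:
  size 1 → [8]=1
  size 2 → [7,8]=1
  size 3 → [5,7,8]=1  [6,7,8]=1
  size 4 → [1,6,7,8]=1  [5,6,7,8]=2
  size 5 → [1,5,6,7,8]=3  [4,5,6,7,8]=2
  size 6 → [1,4,5,6,7,8]=5  [3,4,5,6,7,8]=2
  size 7 → [1,3,4,5,6,7,8]=7  [2,3,4,5,6,7,8]=2
  first=0(d) contributes 9
  first=2(a) contributes 7
|[w]| = 16

16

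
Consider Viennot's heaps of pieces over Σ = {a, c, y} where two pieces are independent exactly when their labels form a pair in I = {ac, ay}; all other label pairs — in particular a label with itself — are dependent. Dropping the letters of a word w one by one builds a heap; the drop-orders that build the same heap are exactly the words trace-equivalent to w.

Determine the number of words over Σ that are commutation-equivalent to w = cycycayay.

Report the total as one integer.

#0=c has no predecessor
#1=y depends on [0:c]
#2=c depends on [1:y]
#3=y depends on [2:c]
#4=c depends on [3:y]
#5=a has no predecessor
#6=y depends on [4:c]
#7=a depends on [5:a]
#8=y depends on [6:y]
sources: [0:c, 5:a]
N(rest) = Σ N(rest − s) over sources s of rest; N(one piece) = 1:
  size 1 → [7]=1  [8]=1
  size 2 → [5,7]=1  [6,8]=1  [7,8]=2
  size 3 → [4,6,8]=1  [5,7,8]=3  [6,7,8]=3
  size 4 → [3,4,6,8]=1  [4,6,7,8]=4  [5,6,7,8]=6
  size 5 → [2,3,4,6,8]=1  [3,4,6,7,8]=5  [4,5,6,7,8]=10
  size 6 → [1,2,3,4,6,8]=1  [2,3,4,6,7,8]=6  [3,4,5,6,7,8]=15
  size 7 → [0,1,2,3,4,6,8]=1  [1,2,3,4,6,7,8]=7  [2,3,4,5,6,7,8]=21
  first=0(c) contributes 28
  first=5(a) contributes 8
|[w]| = 36

36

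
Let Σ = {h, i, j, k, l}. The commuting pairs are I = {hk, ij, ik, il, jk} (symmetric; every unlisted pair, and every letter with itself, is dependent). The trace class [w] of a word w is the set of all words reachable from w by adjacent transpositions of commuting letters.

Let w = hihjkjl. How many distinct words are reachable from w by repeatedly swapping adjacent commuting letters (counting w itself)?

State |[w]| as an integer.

drop 0:h onto floor
drop 1:i onto {0:h}
drop 2:h onto {1:i}
drop 3:j onto {2:h}
drop 4:k onto floor
drop 5:j onto {3:j}
drop 6:l onto {4:k, 5:j}
ground layer = {0:h, 4:k}
drop-orders for the pieces not yet dropped (sum over which currently-grounded one goes next):
  1 to go: {6} 1
  2 to go: {4,6} 1  {5,6} 1
  3 to go: {3,5,6} 1  {4,5,6} 2
  4 to go: {2,3,5,6} 1  {3,4,5,6} 3
  5 to go: {1,2,3,5,6} 1  {2,3,4,5,6} 4
  if 0:h drops first: 5 orders
  if 4:k drops first: 1 orders
heap linearizations: 6

6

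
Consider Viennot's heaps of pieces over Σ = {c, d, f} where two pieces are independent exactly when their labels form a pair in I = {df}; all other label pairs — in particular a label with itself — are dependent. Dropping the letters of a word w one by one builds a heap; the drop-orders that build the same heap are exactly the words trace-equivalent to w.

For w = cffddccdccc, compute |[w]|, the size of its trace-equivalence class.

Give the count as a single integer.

drop 0:c onto floor
drop 1:f onto {0:c}
drop 2:f onto {1:f}
drop 3:d onto {0:c}
drop 4:d onto {3:d}
drop 5:c onto {2:f, 4:d}
drop 6:c onto {5:c}
drop 7:d onto {6:c}
drop 8:c onto {7:d}
drop 9:c onto {8:c}
drop 10:c onto {9:c}
ground layer = {0:c}
drop-orders for the pieces not yet dropped (sum over which currently-grounded one goes next):
  1 to go: {10} 1
  2 to go: {9,10} 1
  3 to go: {8,9,10} 1
  4 to go: {7,8,9,10} 1
  5 to go: {6,7,8,9,10} 1
  6 to go: {5,6,7,8,9,10} 1
  7 to go: {2,5,6,7,8,9,10} 1  {4,5,6,7,8,9,10} 1
  8 to go: {1,2,5,6,7,8,9,10} 1  {2,4,5,6,7,8,9,10} 2  {3,4,5,6,7,8,9,10} 1
  9 to go: {1,2,4,5,6,7,8,9,10} 3  {2,3,4,5,6,7,8,9,10} 3
  if 0:c drops first: 6 orders

6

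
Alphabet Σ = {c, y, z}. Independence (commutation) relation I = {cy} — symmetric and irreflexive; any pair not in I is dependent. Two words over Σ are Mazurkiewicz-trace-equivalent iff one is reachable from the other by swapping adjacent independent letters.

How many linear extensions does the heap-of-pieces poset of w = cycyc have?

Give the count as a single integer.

piece 0:c — minimal
piece 1:y — minimal
piece 2:c rests on {0:c}
piece 3:y rests on {1:y}
piece 4:c rests on {2:c}
minimal pieces: {0:c, 1:y}
ways to finish when only these pieces remain (= sum over removing one remaining piece with nothing left below it):
  1 left: {3}→1  {4}→1
  2 left: {1,3}→1  {2,4}→1  {3,4}→2
  3 left: {0,2,4}→1  {1,3,4}→3  {2,3,4}→3
  placing 0:c first → 6 extensions
  placing 1:y first → 4 extensions
total linear extensions = 10

10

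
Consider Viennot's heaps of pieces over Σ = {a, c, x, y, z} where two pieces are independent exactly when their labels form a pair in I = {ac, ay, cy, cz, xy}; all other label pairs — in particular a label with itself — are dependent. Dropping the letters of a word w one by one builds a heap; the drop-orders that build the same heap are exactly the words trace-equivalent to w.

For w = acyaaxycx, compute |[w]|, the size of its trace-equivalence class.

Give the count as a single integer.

144

piece 0:a — minimal
piece 1:c — minimal
piece 2:y — minimal
piece 3:a rests on {0:a}
piece 4:a rests on {3:a}
piece 5:x rests on {1:c, 4:a}
piece 6:y rests on {2:y}
piece 7:c rests on {5:x}
piece 8:x rests on {7:c}
minimal pieces: {0:a, 1:c, 2:y}
ways to finish when only these pieces remain (= sum over removing one remaining piece with nothing left below it):
  1 left: {6}→1  {8}→1
  2 left: {2,6}→1  {6,8}→2  {7,8}→1
  3 left: {2,6,8}→3  {5,7,8}→1  {6,7,8}→3
  4 left: {1,5,7,8}→1  {2,6,7,8}→6  {4,5,7,8}→1  {5,6,7,8}→4
  5 left: {1,4,5,7,8}→2  {1,5,6,7,8}→5  {2,5,6,7,8}→10  {3,4,5,7,8}→1  {4,5,6,7,8}→5
  6 left: {0,3,4,5,7,8}→1  {1,2,5,6,7,8}→15  {1,3,4,5,7,8}→3  {1,4,5,6,7,8}→12  {2,4,5,6,7,8}→15  {3,4,5,6,7,8}→6
  7 left: {0,1,3,4,5,7,8}→4  {0,3,4,5,6,7,8}→7  {1,2,4,5,6,7,8}→42  {1,3,4,5,6,7,8}→21  {2,3,4,5,6,7,8}→21
  placing 0:a first → 84 extensions
  placing 1:c first → 28 extensions
  placing 2:y first → 32 extensions
total linear extensions = 144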